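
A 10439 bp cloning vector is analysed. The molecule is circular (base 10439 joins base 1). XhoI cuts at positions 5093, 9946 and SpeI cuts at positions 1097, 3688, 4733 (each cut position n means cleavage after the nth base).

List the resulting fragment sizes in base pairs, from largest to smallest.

4853, 2591, 1590, 1045, 360 bp

Combined cut positions (sorted): 1097, 3688, 4733, 5093, 9946.
Circular molecule, 5 cuts → 5 fragments:
  3688 − 1097 = 2591 bp
  4733 − 3688 = 1045 bp
  5093 − 4733 = 360 bp
  9946 − 5093 = 4853 bp
  wrap: 10439 − 9946 + 1097 = 1590 bp
Sorted largest to smallest: 4853, 2591, 1590, 1045, 360 bp.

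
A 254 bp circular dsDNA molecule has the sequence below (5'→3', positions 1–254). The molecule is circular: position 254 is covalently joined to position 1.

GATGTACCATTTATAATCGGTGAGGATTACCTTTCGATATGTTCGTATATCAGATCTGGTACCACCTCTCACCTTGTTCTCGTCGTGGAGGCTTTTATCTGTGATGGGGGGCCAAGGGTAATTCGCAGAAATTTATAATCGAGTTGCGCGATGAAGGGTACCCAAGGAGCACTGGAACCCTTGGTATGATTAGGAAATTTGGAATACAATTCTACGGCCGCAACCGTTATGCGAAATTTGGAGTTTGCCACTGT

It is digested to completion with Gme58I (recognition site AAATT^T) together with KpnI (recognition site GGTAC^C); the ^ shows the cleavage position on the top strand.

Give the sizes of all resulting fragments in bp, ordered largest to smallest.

Gme58I sites (AAATTT) start at positions 129, 195, 234.
Gme58I cuts after base 5 of each site (before the last base), so after positions 133, 199, 238.
KpnI sites (GGTACC) start at positions 58, 157.
KpnI cuts after base 5 of each site (before the last base), so after positions 62, 161.
Combined cut positions: 62, 133, 161, 199, 238.
Circular molecule, 5 cuts → 5 fragments:
  63–133 → 71 bp
  134–161 → 28 bp
  162–199 → 38 bp
  200–238 → 39 bp
  239–254 then 1–62 → 16 + 62 = 78 bp
Sorted largest to smallest: 78, 71, 39, 38, 28 bp.

78, 71, 39, 38, 28 bp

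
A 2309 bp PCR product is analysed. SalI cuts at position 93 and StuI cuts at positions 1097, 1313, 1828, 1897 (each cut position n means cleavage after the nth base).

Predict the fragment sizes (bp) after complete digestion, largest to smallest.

1004, 515, 412, 216, 93, 69 bp

Combined cut positions (sorted): 93, 1097, 1313, 1828, 1897.
Linear molecule, 5 cuts → 6 fragments:
  93 − 0 = 93 bp
  1097 − 93 = 1004 bp
  1313 − 1097 = 216 bp
  1828 − 1313 = 515 bp
  1897 − 1828 = 69 bp
  2309 − 1897 = 412 bp
Sorted largest to smallest: 1004, 515, 412, 216, 93, 69 bp.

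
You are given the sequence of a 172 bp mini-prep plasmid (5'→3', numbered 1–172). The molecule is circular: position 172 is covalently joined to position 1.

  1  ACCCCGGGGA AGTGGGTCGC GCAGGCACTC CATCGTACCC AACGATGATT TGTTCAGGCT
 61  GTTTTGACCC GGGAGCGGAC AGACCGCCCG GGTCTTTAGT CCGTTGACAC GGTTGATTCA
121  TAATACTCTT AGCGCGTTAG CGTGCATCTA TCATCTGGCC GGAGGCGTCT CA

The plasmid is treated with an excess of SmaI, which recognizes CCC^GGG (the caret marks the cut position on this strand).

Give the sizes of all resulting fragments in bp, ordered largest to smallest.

88, 65, 19 bp

SmaI sites (CCCGGG) start at positions 3, 68, 87.
SmaI cuts after base 3 of each site, so after positions 5, 70, 89.
Circular molecule, 3 cuts → 3 fragments:
  6–70 → 65 bp
  71–89 → 19 bp
  90–172 then 1–5 → 83 + 5 = 88 bp
Sorted largest to smallest: 88, 65, 19 bp.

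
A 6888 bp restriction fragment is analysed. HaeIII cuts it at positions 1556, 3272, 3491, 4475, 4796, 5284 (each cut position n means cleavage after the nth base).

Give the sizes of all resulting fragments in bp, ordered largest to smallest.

1716, 1604, 1556, 984, 488, 321, 219 bp

Linear molecule, 6 cuts → 7 fragments:
  1556 − 0 = 1556 bp
  3272 − 1556 = 1716 bp
  3491 − 3272 = 219 bp
  4475 − 3491 = 984 bp
  4796 − 4475 = 321 bp
  5284 − 4796 = 488 bp
  6888 − 5284 = 1604 bp
Sorted largest to smallest: 1716, 1604, 1556, 984, 488, 321, 219 bp.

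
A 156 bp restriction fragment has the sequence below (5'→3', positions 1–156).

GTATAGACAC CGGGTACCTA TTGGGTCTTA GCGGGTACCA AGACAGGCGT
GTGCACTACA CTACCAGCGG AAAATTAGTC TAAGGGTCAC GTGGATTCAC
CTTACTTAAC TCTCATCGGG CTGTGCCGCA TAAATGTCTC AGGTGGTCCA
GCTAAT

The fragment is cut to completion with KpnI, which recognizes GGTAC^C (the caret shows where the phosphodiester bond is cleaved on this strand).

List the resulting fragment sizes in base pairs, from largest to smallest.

118, 21, 17 bp

KpnI sites (GGTACC) start at positions 13, 34.
KpnI cuts after base 5 of each site (before the last base), so after positions 17, 38.
Linear molecule, 2 cuts → 3 fragments:
  1–17 → 17 bp
  18–38 → 21 bp
  39–156 → 118 bp
Sorted largest to smallest: 118, 21, 17 bp.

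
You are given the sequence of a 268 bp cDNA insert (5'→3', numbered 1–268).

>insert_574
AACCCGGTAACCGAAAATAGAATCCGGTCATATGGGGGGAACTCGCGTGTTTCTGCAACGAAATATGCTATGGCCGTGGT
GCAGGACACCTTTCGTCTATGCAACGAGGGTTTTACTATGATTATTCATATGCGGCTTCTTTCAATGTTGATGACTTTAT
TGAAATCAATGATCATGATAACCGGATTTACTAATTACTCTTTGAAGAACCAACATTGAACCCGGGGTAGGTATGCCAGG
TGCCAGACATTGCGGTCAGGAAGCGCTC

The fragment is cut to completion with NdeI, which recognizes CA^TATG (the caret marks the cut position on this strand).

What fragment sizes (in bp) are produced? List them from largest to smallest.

NdeI sites (CATATG) start at positions 29, 127.
NdeI cuts after base 2 of each site, so after positions 30, 128.
Linear molecule, 2 cuts → 3 fragments:
  1–30 → 30 bp
  31–128 → 98 bp
  129–268 → 140 bp
Sorted largest to smallest: 140, 98, 30 bp.

140, 98, 30 bp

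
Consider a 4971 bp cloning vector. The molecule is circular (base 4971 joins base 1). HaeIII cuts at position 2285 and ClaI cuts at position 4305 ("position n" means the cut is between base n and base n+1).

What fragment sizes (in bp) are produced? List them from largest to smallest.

Combined cut positions (sorted): 2285, 4305.
Circular molecule, 2 cuts → 2 fragments:
  4305 − 2285 = 2020 bp
  wrap: 4971 − 4305 + 2285 = 2951 bp
Sorted largest to smallest: 2951, 2020 bp.

2951, 2020 bp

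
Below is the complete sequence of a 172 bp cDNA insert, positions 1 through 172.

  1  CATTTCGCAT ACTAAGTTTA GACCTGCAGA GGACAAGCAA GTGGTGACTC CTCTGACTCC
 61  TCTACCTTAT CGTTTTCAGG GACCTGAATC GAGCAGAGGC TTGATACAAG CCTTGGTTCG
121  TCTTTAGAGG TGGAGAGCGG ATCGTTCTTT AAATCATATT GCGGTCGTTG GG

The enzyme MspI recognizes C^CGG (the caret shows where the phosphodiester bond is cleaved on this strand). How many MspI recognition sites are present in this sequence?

No occurrence of CCGG is present in the sequence.
MspI does not cut: 0 sites.

0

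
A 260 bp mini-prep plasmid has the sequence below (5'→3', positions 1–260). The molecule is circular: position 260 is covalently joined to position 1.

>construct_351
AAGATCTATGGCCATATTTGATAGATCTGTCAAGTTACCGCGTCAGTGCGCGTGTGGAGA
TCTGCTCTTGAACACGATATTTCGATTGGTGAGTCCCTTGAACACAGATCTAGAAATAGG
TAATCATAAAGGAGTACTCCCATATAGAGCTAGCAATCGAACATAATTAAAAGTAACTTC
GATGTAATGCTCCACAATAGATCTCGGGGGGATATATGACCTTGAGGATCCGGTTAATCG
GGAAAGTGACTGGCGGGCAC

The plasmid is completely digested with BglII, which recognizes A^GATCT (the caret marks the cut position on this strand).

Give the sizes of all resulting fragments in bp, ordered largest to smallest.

BglII sites (AGATCT) start at positions 2, 23, 58, 106, 199.
BglII cuts after the first base of each site, so after positions 2, 23, 58, 106, 199.
Circular molecule, 5 cuts → 5 fragments:
  3–23 → 21 bp
  24–58 → 35 bp
  59–106 → 48 bp
  107–199 → 93 bp
  200–260 then 1–2 → 61 + 2 = 63 bp
Sorted largest to smallest: 93, 63, 48, 35, 21 bp.

93, 63, 48, 35, 21 bp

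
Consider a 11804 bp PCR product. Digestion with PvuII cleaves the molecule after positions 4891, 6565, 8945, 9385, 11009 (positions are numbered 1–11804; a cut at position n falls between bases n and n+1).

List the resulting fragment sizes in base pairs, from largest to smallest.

4891, 2380, 1674, 1624, 795, 440 bp

Linear molecule, 5 cuts → 6 fragments:
  4891 − 0 = 4891 bp
  6565 − 4891 = 1674 bp
  8945 − 6565 = 2380 bp
  9385 − 8945 = 440 bp
  11009 − 9385 = 1624 bp
  11804 − 11009 = 795 bp
Sorted largest to smallest: 4891, 2380, 1674, 1624, 795, 440 bp.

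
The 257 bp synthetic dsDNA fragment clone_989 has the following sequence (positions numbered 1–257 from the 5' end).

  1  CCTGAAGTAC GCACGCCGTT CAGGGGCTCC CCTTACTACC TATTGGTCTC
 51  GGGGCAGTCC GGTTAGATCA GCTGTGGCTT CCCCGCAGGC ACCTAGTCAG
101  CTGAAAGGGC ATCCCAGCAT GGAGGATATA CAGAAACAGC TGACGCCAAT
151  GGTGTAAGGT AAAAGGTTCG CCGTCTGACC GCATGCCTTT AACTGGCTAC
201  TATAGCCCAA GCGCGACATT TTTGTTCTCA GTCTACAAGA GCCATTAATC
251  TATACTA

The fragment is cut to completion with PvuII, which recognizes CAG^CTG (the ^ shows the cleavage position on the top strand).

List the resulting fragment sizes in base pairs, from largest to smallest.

PvuII sites (CAGCTG) start at positions 69, 98, 137.
PvuII cuts after base 3 of each site, so after positions 71, 100, 139.
Linear molecule, 3 cuts → 4 fragments:
  1–71 → 71 bp
  72–100 → 29 bp
  101–139 → 39 bp
  140–257 → 118 bp
Sorted largest to smallest: 118, 71, 39, 29 bp.

118, 71, 39, 29 bp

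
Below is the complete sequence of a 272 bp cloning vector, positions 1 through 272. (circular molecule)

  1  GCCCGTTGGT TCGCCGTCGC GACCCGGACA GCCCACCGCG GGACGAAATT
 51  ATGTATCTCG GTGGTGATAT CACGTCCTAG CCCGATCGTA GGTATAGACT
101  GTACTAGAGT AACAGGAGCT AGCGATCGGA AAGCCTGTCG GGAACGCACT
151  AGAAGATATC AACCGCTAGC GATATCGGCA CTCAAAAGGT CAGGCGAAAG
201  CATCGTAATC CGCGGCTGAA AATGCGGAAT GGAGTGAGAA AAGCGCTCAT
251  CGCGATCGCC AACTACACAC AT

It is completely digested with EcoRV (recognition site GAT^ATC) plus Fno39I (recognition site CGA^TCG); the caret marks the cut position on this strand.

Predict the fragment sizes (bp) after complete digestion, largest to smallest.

EcoRV sites (GATATC) start at positions 66, 155, 171.
EcoRV cuts after base 3 of each site, so after positions 68, 157, 173.
Fno39I sites (CGATCG) start at positions 83, 123, 253.
Fno39I cuts after base 3 of each site, so after positions 85, 125, 255.
Combined cut positions: 68, 85, 125, 157, 173, 255.
Circular molecule, 6 cuts → 6 fragments:
  69–85 → 17 bp
  86–125 → 40 bp
  126–157 → 32 bp
  158–173 → 16 bp
  174–255 → 82 bp
  256–272 then 1–68 → 17 + 68 = 85 bp
Sorted largest to smallest: 85, 82, 40, 32, 17, 16 bp.

85, 82, 40, 32, 17, 16 bp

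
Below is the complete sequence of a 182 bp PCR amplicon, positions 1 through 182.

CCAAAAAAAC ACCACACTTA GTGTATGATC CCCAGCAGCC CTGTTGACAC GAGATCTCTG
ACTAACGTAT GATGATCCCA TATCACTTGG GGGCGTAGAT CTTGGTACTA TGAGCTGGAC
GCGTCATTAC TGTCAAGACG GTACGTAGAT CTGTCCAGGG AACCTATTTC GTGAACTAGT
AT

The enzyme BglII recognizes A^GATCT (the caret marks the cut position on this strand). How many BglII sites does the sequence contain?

3

AGATCT occurs starting at positions 52, 97, 147.
BglII cuts at 3 sites.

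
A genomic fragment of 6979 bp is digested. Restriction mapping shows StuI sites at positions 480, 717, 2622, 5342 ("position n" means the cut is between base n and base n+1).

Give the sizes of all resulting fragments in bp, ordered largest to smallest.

2720, 1905, 1637, 480, 237 bp

Linear molecule, 4 cuts → 5 fragments:
  480 − 0 = 480 bp
  717 − 480 = 237 bp
  2622 − 717 = 1905 bp
  5342 − 2622 = 2720 bp
  6979 − 5342 = 1637 bp
Sorted largest to smallest: 2720, 1905, 1637, 480, 237 bp.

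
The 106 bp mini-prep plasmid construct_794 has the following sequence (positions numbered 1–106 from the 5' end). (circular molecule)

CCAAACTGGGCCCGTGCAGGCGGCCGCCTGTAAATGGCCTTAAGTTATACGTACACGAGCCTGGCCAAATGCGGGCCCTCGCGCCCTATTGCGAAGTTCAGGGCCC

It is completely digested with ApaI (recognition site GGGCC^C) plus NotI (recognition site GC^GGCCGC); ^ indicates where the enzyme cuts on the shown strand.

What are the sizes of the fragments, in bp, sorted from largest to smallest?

56, 28, 13, 9 bp

ApaI sites (GGGCCC) start at positions 8, 73, 101.
ApaI cuts after base 5 of each site (before the last base), so after positions 12, 77, 105.
The NotI site (GCGGCCGC) starts at position 20.
NotI cuts after base 2 of each site, so after position 21.
Combined cut positions: 12, 21, 77, 105.
Circular molecule, 4 cuts → 4 fragments:
  13–21 → 9 bp
  22–77 → 56 bp
  78–105 → 28 bp
  106–106 then 1–12 → 1 + 12 = 13 bp
Sorted largest to smallest: 56, 28, 13, 9 bp.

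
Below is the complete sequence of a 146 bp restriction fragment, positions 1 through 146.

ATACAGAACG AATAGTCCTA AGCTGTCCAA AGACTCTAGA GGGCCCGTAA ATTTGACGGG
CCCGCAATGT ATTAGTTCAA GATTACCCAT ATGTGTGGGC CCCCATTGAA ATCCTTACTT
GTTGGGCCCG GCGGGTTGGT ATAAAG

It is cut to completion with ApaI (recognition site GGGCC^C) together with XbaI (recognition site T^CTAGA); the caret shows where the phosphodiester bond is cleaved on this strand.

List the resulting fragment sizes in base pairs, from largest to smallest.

ApaI sites (GGGCCC) start at positions 41, 58, 97, 124.
ApaI cuts after base 5 of each site (before the last base), so after positions 45, 62, 101, 128.
The XbaI site (TCTAGA) starts at position 35.
XbaI cuts after the first base of each site, so after position 35.
Combined cut positions: 35, 45, 62, 101, 128.
Linear molecule, 5 cuts → 6 fragments:
  1–35 → 35 bp
  36–45 → 10 bp
  46–62 → 17 bp
  63–101 → 39 bp
  102–128 → 27 bp
  129–146 → 18 bp
Sorted largest to smallest: 39, 35, 27, 18, 17, 10 bp.

39, 35, 27, 18, 17, 10 bp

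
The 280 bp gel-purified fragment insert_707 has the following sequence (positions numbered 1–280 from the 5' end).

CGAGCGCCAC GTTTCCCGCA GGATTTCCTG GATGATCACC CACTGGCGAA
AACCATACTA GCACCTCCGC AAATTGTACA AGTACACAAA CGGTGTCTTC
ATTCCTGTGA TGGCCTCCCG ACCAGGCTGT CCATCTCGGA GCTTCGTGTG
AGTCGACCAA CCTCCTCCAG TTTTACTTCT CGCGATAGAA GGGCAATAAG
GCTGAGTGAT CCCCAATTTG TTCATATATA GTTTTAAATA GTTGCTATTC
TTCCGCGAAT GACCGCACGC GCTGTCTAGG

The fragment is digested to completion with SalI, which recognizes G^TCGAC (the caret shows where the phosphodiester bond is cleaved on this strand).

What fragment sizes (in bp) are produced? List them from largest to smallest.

152, 128 bp

The SalI site (GTCGAC) starts at position 152.
SalI cuts after the first base of each site, so after position 152.
Linear molecule, 1 cut → 2 fragments:
  1–152 → 152 bp
  153–280 → 128 bp
Sorted largest to smallest: 152, 128 bp.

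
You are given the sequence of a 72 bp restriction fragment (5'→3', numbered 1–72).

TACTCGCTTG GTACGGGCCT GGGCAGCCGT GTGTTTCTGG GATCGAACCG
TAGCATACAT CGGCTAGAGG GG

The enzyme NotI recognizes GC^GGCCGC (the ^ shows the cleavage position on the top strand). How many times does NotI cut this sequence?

0

No occurrence of GCGGCCGC is present in the sequence.
NotI does not cut: 0 sites.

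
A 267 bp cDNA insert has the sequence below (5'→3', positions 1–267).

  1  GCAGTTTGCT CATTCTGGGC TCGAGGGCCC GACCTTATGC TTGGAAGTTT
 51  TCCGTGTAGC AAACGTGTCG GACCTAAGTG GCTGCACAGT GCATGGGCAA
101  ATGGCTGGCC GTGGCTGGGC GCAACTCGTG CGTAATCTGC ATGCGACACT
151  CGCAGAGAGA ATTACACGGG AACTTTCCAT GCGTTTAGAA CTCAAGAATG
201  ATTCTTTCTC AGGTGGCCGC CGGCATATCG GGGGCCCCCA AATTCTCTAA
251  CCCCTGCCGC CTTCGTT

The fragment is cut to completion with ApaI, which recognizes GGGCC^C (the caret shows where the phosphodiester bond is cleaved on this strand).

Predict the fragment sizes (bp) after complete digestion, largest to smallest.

ApaI sites (GGGCCC) start at positions 25, 232.
ApaI cuts after base 5 of each site (before the last base), so after positions 29, 236.
Linear molecule, 2 cuts → 3 fragments:
  1–29 → 29 bp
  30–236 → 207 bp
  237–267 → 31 bp
Sorted largest to smallest: 207, 31, 29 bp.

207, 31, 29 bp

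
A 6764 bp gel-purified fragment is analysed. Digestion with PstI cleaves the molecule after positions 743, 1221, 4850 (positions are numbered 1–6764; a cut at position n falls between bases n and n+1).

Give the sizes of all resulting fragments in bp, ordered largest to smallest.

Linear molecule, 3 cuts → 4 fragments:
  743 − 0 = 743 bp
  1221 − 743 = 478 bp
  4850 − 1221 = 3629 bp
  6764 − 4850 = 1914 bp
Sorted largest to smallest: 3629, 1914, 743, 478 bp.

3629, 1914, 743, 478 bp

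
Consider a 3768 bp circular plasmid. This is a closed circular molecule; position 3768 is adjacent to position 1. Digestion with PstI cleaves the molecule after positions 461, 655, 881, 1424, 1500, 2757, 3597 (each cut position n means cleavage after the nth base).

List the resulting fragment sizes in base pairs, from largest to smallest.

1257, 840, 632, 543, 226, 194, 76 bp

Circular molecule, 7 cuts → 7 fragments:
  655 − 461 = 194 bp
  881 − 655 = 226 bp
  1424 − 881 = 543 bp
  1500 − 1424 = 76 bp
  2757 − 1500 = 1257 bp
  3597 − 2757 = 840 bp
  wrap: 3768 − 3597 + 461 = 632 bp
Sorted largest to smallest: 1257, 840, 632, 543, 226, 194, 76 bp.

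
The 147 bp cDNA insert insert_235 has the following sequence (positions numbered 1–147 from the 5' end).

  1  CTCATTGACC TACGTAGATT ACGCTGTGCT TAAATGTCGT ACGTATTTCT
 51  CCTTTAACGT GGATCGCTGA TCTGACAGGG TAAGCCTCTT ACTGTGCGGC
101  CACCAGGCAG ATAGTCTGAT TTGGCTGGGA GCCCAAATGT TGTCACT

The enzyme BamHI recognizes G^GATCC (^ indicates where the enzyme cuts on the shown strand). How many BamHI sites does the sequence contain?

No occurrence of GGATCC is present in the sequence.
BamHI does not cut: 0 sites.

0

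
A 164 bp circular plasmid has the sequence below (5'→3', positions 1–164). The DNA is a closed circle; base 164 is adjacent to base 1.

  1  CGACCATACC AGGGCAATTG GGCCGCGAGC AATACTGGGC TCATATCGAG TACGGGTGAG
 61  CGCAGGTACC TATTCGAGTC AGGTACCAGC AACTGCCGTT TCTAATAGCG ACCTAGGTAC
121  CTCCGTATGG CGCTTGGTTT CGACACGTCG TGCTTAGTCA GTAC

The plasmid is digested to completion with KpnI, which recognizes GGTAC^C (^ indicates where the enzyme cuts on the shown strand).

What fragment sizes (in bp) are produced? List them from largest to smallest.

KpnI sites (GGTACC) start at positions 65, 82, 116.
KpnI cuts after base 5 of each site (before the last base), so after positions 69, 86, 120.
Circular molecule, 3 cuts → 3 fragments:
  70–86 → 17 bp
  87–120 → 34 bp
  121–164 then 1–69 → 44 + 69 = 113 bp
Sorted largest to smallest: 113, 34, 17 bp.

113, 34, 17 bp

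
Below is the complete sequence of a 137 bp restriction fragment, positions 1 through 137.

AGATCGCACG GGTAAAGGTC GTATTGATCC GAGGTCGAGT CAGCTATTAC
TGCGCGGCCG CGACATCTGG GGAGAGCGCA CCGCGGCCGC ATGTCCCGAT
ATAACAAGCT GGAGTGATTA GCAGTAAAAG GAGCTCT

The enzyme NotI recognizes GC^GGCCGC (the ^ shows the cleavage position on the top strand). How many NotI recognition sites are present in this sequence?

GCGGCCGC occurs starting at positions 54, 83.
NotI cuts at 2 sites.

2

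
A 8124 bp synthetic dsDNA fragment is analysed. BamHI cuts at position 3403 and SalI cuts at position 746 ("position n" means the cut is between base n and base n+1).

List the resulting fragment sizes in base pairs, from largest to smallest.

4721, 2657, 746 bp

Combined cut positions (sorted): 746, 3403.
Linear molecule, 2 cuts → 3 fragments:
  746 − 0 = 746 bp
  3403 − 746 = 2657 bp
  8124 − 3403 = 4721 bp
Sorted largest to smallest: 4721, 2657, 746 bp.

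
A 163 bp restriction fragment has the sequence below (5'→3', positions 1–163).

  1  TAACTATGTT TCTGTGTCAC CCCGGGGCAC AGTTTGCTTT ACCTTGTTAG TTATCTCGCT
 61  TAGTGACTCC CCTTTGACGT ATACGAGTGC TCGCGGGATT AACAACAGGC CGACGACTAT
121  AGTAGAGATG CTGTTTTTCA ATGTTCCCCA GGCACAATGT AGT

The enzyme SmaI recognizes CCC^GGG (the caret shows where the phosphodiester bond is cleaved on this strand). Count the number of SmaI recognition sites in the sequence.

1

CCCGGG occurs starting at position 21.
SmaI cuts at 1 site.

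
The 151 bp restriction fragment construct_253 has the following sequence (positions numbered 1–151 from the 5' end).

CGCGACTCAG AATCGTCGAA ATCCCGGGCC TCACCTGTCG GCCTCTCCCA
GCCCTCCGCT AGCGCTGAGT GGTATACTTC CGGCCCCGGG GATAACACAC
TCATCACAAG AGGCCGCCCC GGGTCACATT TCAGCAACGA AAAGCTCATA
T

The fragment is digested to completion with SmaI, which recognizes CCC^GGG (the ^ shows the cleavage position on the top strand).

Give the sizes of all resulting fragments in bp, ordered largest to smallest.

SmaI sites (CCCGGG) start at positions 23, 85, 118.
SmaI cuts after base 3 of each site, so after positions 25, 87, 120.
Linear molecule, 3 cuts → 4 fragments:
  1–25 → 25 bp
  26–87 → 62 bp
  88–120 → 33 bp
  121–151 → 31 bp
Sorted largest to smallest: 62, 33, 31, 25 bp.

62, 33, 31, 25 bp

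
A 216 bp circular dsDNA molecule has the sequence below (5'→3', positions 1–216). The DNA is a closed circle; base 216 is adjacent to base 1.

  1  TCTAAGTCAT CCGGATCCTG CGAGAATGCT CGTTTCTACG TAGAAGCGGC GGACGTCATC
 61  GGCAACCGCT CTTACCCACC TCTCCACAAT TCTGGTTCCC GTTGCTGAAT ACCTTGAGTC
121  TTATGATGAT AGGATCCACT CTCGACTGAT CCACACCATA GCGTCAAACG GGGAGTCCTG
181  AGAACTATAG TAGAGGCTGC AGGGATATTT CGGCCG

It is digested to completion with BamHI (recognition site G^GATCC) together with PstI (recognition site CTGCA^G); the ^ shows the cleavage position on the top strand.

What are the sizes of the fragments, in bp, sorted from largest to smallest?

119, 69, 28 bp

BamHI sites (GGATCC) start at positions 13, 132.
BamHI cuts after the first base of each site, so after positions 13, 132.
The PstI site (CTGCAG) starts at position 197.
PstI cuts after base 5 of each site (before the last base), so after position 201.
Combined cut positions: 13, 132, 201.
Circular molecule, 3 cuts → 3 fragments:
  14–132 → 119 bp
  133–201 → 69 bp
  202–216 then 1–13 → 15 + 13 = 28 bp
Sorted largest to smallest: 119, 69, 28 bp.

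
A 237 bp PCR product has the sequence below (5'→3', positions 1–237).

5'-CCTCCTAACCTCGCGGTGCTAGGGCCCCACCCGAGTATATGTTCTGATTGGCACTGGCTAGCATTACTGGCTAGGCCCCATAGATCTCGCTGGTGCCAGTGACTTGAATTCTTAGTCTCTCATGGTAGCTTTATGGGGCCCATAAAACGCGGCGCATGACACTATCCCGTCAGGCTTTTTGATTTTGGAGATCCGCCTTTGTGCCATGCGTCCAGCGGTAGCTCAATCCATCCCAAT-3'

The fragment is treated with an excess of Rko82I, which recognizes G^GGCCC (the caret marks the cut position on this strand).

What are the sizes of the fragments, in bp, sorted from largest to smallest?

Rko82I sites (GGGCCC) start at positions 22, 136.
Rko82I cuts after the first base of each site, so after positions 22, 136.
Linear molecule, 2 cuts → 3 fragments:
  1–22 → 22 bp
  23–136 → 114 bp
  137–237 → 101 bp
Sorted largest to smallest: 114, 101, 22 bp.

114, 101, 22 bp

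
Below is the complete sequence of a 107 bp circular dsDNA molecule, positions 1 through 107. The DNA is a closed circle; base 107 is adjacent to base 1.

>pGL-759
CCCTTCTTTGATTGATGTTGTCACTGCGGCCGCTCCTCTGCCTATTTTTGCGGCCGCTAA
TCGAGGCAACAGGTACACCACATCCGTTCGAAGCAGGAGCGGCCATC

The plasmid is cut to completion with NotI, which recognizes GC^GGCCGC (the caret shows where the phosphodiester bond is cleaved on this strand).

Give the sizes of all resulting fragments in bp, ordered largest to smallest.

NotI sites (GCGGCCGC) start at positions 26, 50.
NotI cuts after base 2 of each site, so after positions 27, 51.
Circular molecule, 2 cuts → 2 fragments:
  28–51 → 24 bp
  52–107 then 1–27 → 56 + 27 = 83 bp
Sorted largest to smallest: 83, 24 bp.

83, 24 bp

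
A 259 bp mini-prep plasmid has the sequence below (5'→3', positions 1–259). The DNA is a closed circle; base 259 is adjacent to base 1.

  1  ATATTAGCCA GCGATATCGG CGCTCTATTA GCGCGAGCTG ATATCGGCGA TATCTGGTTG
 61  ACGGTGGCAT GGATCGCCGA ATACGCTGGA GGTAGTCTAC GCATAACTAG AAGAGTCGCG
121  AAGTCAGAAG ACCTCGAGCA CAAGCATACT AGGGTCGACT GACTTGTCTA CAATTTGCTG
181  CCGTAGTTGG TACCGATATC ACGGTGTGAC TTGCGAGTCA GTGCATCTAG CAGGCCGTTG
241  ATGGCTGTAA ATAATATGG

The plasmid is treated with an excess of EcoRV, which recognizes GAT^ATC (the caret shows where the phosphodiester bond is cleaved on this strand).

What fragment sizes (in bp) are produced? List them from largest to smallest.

EcoRV sites (GATATC) start at positions 13, 40, 49, 195.
EcoRV cuts after base 3 of each site, so after positions 15, 42, 51, 197.
Circular molecule, 4 cuts → 4 fragments:
  16–42 → 27 bp
  43–51 → 9 bp
  52–197 → 146 bp
  198–259 then 1–15 → 62 + 15 = 77 bp
Sorted largest to smallest: 146, 77, 27, 9 bp.

146, 77, 27, 9 bp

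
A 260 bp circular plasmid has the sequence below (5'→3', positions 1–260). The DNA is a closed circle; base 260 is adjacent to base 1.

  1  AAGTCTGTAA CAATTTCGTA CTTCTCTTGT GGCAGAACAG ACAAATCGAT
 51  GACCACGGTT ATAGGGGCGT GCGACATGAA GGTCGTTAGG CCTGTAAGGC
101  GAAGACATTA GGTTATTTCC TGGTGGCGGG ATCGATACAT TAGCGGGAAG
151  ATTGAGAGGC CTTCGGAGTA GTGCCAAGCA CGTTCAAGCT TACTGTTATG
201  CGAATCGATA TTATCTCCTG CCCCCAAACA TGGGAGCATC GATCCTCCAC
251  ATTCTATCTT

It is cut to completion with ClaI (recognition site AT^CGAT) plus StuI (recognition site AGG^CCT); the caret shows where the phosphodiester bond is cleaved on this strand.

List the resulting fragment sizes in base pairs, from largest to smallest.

67, 46, 44, 42, 34, 27 bp

ClaI sites (ATCGAT) start at positions 45, 131, 204, 238.
ClaI cuts after base 2 of each site, so after positions 46, 132, 205, 239.
StuI sites (AGGCCT) start at positions 88, 157.
StuI cuts after base 3 of each site, so after positions 90, 159.
Combined cut positions: 46, 90, 132, 159, 205, 239.
Circular molecule, 6 cuts → 6 fragments:
  47–90 → 44 bp
  91–132 → 42 bp
  133–159 → 27 bp
  160–205 → 46 bp
  206–239 → 34 bp
  240–260 then 1–46 → 21 + 46 = 67 bp
Sorted largest to smallest: 67, 46, 44, 42, 34, 27 bp.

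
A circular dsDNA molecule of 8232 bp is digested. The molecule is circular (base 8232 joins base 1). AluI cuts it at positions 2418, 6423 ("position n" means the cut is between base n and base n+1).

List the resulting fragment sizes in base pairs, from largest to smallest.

4227, 4005 bp

Circular molecule, 2 cuts → 2 fragments:
  6423 − 2418 = 4005 bp
  wrap: 8232 − 6423 + 2418 = 4227 bp
Sorted largest to smallest: 4227, 4005 bp.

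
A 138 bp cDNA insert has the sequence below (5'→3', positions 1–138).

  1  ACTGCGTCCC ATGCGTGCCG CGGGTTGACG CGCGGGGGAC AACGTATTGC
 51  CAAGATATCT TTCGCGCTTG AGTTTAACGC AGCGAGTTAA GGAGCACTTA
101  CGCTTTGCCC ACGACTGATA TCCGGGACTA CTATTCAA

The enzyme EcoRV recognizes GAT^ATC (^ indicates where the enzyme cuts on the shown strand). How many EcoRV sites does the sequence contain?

2

GATATC occurs starting at positions 54, 117.
EcoRV cuts at 2 sites.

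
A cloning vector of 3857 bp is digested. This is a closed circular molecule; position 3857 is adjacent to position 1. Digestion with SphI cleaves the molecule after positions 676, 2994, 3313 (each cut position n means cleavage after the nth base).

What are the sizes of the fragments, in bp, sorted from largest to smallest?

Circular molecule, 3 cuts → 3 fragments:
  2994 − 676 = 2318 bp
  3313 − 2994 = 319 bp
  wrap: 3857 − 3313 + 676 = 1220 bp
Sorted largest to smallest: 2318, 1220, 319 bp.

2318, 1220, 319 bp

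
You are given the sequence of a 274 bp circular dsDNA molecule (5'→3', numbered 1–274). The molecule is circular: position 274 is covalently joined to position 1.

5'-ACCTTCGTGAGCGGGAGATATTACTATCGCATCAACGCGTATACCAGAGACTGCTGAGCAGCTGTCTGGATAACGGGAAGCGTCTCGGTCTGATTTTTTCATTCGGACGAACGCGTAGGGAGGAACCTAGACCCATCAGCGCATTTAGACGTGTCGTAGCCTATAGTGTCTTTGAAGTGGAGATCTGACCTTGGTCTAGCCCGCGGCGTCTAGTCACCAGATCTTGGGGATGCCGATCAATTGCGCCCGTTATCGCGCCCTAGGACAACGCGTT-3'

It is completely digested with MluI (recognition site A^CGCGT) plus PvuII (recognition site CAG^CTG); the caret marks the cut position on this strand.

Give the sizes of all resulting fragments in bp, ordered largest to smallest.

MluI sites (ACGCGT) start at positions 35, 111, 268.
MluI cuts after the first base of each site, so after positions 35, 111, 268.
The PvuII site (CAGCTG) starts at position 59.
PvuII cuts after base 3 of each site, so after position 61.
Combined cut positions: 35, 61, 111, 268.
Circular molecule, 4 cuts → 4 fragments:
  36–61 → 26 bp
  62–111 → 50 bp
  112–268 → 157 bp
  269–274 then 1–35 → 6 + 35 = 41 bp
Sorted largest to smallest: 157, 50, 41, 26 bp.

157, 50, 41, 26 bp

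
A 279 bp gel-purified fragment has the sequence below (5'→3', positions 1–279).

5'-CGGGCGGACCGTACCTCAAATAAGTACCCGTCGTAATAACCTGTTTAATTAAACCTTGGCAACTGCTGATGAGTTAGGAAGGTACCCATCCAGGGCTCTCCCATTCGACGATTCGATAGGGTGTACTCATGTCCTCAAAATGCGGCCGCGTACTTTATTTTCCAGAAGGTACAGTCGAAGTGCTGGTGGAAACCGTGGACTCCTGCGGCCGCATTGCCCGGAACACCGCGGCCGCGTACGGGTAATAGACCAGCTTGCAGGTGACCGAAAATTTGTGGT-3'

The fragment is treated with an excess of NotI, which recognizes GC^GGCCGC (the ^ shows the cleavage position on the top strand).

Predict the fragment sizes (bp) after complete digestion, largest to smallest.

143, 63, 50, 23 bp

NotI sites (GCGGCCGC) start at positions 142, 205, 228.
NotI cuts after base 2 of each site, so after positions 143, 206, 229.
Linear molecule, 3 cuts → 4 fragments:
  1–143 → 143 bp
  144–206 → 63 bp
  207–229 → 23 bp
  230–279 → 50 bp
Sorted largest to smallest: 143, 63, 50, 23 bp.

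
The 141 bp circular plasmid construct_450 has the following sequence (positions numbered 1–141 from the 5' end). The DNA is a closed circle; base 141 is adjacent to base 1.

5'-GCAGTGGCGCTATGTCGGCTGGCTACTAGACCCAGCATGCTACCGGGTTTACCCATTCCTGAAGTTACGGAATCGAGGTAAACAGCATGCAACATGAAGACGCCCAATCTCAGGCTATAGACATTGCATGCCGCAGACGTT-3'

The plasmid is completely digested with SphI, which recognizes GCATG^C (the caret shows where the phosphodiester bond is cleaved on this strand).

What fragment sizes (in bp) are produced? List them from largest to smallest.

SphI sites (GCATGC) start at positions 35, 85, 126.
SphI cuts after base 5 of each site (before the last base), so after positions 39, 89, 130.
Circular molecule, 3 cuts → 3 fragments:
  40–89 → 50 bp
  90–130 → 41 bp
  131–141 then 1–39 → 11 + 39 = 50 bp
Sorted largest to smallest: 50, 50, 41 bp.

50, 50, 41 bp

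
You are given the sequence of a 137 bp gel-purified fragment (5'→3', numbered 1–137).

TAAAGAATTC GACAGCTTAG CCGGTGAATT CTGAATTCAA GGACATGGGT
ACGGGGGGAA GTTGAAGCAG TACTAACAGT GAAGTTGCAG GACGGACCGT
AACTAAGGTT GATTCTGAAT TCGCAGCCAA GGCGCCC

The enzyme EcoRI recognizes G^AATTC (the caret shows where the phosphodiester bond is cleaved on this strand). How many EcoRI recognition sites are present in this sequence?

GAATTC occurs starting at positions 5, 26, 33, 117.
EcoRI cuts at 4 sites.

4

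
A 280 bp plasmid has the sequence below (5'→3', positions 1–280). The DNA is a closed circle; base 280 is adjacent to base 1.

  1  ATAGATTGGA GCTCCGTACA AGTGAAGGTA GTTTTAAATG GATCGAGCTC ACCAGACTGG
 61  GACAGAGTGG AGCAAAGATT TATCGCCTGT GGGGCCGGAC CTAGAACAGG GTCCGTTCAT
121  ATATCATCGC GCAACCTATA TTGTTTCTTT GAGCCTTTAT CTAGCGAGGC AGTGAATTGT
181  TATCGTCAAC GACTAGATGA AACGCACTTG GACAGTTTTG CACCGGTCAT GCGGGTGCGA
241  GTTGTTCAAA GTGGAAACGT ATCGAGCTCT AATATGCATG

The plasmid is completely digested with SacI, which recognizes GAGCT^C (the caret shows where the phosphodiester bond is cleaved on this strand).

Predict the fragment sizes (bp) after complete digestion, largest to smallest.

219, 36, 25 bp

SacI sites (GAGCTC) start at positions 9, 45, 264.
SacI cuts after base 5 of each site (before the last base), so after positions 13, 49, 268.
Circular molecule, 3 cuts → 3 fragments:
  14–49 → 36 bp
  50–268 → 219 bp
  269–280 then 1–13 → 12 + 13 = 25 bp
Sorted largest to smallest: 219, 36, 25 bp.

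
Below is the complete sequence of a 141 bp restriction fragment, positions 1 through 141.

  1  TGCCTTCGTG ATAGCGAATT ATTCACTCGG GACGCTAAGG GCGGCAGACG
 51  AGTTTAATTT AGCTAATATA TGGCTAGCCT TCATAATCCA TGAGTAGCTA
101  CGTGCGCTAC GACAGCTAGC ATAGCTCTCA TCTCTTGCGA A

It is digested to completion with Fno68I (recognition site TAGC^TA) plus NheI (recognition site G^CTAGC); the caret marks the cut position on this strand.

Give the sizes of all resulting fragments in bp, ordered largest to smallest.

Fno68I sites (TAGCTA) start at positions 60, 95.
Fno68I cuts after base 4 of each site, so after positions 63, 98.
NheI sites (GCTAGC) start at positions 73, 115.
NheI cuts after the first base of each site, so after positions 73, 115.
Combined cut positions: 63, 73, 98, 115.
Linear molecule, 4 cuts → 5 fragments:
  1–63 → 63 bp
  64–73 → 10 bp
  74–98 → 25 bp
  99–115 → 17 bp
  116–141 → 26 bp
Sorted largest to smallest: 63, 26, 25, 17, 10 bp.

63, 26, 25, 17, 10 bp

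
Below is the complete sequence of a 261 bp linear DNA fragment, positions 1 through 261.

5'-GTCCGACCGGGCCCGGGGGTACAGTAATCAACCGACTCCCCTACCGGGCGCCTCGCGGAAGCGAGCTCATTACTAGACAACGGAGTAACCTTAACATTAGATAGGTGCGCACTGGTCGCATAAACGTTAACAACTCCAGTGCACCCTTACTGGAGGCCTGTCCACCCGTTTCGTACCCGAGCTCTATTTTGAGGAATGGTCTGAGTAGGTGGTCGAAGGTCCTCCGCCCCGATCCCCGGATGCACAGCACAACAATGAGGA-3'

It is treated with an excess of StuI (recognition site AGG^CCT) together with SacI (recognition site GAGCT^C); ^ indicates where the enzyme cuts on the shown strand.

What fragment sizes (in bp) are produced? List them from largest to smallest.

89, 78, 67, 27 bp

The StuI site (AGGCCT) starts at position 154.
StuI cuts after base 3 of each site, so after position 156.
SacI sites (GAGCTC) start at positions 63, 179.
SacI cuts after base 5 of each site (before the last base), so after positions 67, 183.
Combined cut positions: 67, 156, 183.
Linear molecule, 3 cuts → 4 fragments:
  1–67 → 67 bp
  68–156 → 89 bp
  157–183 → 27 bp
  184–261 → 78 bp
Sorted largest to smallest: 89, 78, 67, 27 bp.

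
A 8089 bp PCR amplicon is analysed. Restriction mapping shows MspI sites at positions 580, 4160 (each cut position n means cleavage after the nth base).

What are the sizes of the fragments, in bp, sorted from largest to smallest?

3929, 3580, 580 bp

Linear molecule, 2 cuts → 3 fragments:
  580 − 0 = 580 bp
  4160 − 580 = 3580 bp
  8089 − 4160 = 3929 bp
Sorted largest to smallest: 3929, 3580, 580 bp.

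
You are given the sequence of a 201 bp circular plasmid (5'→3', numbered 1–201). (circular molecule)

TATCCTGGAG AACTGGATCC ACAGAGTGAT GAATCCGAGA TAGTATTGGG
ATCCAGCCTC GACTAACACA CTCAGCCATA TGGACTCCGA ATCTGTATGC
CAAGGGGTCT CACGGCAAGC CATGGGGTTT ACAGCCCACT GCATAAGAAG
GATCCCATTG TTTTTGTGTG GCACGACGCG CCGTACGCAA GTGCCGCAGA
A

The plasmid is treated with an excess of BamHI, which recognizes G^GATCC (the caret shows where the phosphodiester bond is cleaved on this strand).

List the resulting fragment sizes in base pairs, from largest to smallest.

BamHI sites (GGATCC) start at positions 15, 49, 150.
BamHI cuts after the first base of each site, so after positions 15, 49, 150.
Circular molecule, 3 cuts → 3 fragments:
  16–49 → 34 bp
  50–150 → 101 bp
  151–201 then 1–15 → 51 + 15 = 66 bp
Sorted largest to smallest: 101, 66, 34 bp.

101, 66, 34 bp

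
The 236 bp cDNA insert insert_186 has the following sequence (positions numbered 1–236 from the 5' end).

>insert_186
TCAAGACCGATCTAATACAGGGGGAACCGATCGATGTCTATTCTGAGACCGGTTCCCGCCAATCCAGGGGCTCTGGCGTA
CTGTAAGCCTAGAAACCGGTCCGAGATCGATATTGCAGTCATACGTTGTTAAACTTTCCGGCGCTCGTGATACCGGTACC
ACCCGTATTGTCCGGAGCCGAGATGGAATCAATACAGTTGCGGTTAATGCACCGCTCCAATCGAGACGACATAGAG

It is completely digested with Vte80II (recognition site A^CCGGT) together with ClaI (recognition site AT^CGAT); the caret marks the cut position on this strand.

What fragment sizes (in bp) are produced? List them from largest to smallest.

84, 47, 45, 31, 17, 12 bp

Vte80II sites (ACCGGT) start at positions 48, 95, 152.
Vte80II cuts after the first base of each site, so after positions 48, 95, 152.
ClaI sites (ATCGAT) start at positions 30, 106.
ClaI cuts after base 2 of each site, so after positions 31, 107.
Combined cut positions: 31, 48, 95, 107, 152.
Linear molecule, 5 cuts → 6 fragments:
  1–31 → 31 bp
  32–48 → 17 bp
  49–95 → 47 bp
  96–107 → 12 bp
  108–152 → 45 bp
  153–236 → 84 bp
Sorted largest to smallest: 84, 47, 45, 31, 17, 12 bp.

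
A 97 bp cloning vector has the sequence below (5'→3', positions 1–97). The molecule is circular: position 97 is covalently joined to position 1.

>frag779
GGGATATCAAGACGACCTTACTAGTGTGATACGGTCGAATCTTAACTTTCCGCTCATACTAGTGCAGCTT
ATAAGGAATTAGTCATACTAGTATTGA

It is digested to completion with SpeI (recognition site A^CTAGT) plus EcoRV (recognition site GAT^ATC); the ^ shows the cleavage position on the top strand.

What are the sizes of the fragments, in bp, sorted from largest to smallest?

SpeI sites (ACTAGT) start at positions 20, 58, 87.
SpeI cuts after the first base of each site, so after positions 20, 58, 87.
The EcoRV site (GATATC) starts at position 3.
EcoRV cuts after base 3 of each site, so after position 5.
Combined cut positions: 5, 20, 58, 87.
Circular molecule, 4 cuts → 4 fragments:
  6–20 → 15 bp
  21–58 → 38 bp
  59–87 → 29 bp
  88–97 then 1–5 → 10 + 5 = 15 bp
Sorted largest to smallest: 38, 29, 15, 15 bp.

38, 29, 15, 15 bp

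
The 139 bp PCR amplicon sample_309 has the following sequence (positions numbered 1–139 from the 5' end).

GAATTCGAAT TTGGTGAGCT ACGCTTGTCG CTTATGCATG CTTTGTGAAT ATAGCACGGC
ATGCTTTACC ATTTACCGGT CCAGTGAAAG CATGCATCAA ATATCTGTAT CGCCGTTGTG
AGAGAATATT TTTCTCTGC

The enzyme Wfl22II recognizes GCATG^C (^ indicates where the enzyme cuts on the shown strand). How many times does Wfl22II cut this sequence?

GCATGC occurs starting at positions 36, 59, 90.
Wfl22II cuts at 3 sites.

3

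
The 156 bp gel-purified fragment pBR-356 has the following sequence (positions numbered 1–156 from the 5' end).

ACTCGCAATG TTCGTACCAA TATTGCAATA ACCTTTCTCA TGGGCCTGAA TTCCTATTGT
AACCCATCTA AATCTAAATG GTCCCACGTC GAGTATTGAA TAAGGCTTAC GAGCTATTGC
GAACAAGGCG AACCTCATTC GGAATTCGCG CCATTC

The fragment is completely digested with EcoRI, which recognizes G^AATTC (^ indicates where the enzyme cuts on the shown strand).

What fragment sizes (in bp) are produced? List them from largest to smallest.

EcoRI sites (GAATTC) start at positions 48, 142.
EcoRI cuts after the first base of each site, so after positions 48, 142.
Linear molecule, 2 cuts → 3 fragments:
  1–48 → 48 bp
  49–142 → 94 bp
  143–156 → 14 bp
Sorted largest to smallest: 94, 48, 14 bp.

94, 48, 14 bp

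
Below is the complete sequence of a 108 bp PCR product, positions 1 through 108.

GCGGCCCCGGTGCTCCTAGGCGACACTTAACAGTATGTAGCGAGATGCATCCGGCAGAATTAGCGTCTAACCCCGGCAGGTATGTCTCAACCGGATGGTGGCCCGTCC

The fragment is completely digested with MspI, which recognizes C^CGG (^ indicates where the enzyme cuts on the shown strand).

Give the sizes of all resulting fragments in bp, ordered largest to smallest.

MspI sites (CCGG) start at positions 7, 51, 73, 91.
MspI cuts after the first base of each site, so after positions 7, 51, 73, 91.
Linear molecule, 4 cuts → 5 fragments:
  1–7 → 7 bp
  8–51 → 44 bp
  52–73 → 22 bp
  74–91 → 18 bp
  92–108 → 17 bp
Sorted largest to smallest: 44, 22, 18, 17, 7 bp.

44, 22, 18, 17, 7 bp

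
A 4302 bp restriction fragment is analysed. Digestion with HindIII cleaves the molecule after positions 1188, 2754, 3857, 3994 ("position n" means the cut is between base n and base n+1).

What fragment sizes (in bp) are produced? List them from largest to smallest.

1566, 1188, 1103, 308, 137 bp

Linear molecule, 4 cuts → 5 fragments:
  1188 − 0 = 1188 bp
  2754 − 1188 = 1566 bp
  3857 − 2754 = 1103 bp
  3994 − 3857 = 137 bp
  4302 − 3994 = 308 bp
Sorted largest to smallest: 1566, 1188, 1103, 308, 137 bp.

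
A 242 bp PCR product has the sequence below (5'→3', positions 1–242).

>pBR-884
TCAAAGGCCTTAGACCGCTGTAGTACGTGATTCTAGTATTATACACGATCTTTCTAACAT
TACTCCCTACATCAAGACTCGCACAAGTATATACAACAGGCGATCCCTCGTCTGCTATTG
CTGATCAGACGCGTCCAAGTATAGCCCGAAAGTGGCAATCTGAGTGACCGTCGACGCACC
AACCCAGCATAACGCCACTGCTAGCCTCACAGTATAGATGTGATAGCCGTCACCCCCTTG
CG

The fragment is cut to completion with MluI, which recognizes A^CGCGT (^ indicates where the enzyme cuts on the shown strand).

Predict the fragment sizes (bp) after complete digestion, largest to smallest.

129, 113 bp

The MluI site (ACGCGT) starts at position 129.
MluI cuts after the first base of each site, so after position 129.
Linear molecule, 1 cut → 2 fragments:
  1–129 → 129 bp
  130–242 → 113 bp
Sorted largest to smallest: 129, 113 bp.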